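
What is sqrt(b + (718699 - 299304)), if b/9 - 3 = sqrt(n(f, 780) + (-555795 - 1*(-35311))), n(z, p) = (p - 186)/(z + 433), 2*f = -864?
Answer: sqrt(419422 + 63*I*sqrt(10610)) ≈ 647.65 + 5.01*I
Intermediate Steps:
f = -432 (f = (1/2)*(-864) = -432)
n(z, p) = (-186 + p)/(433 + z)
b = 27 + 63*I*sqrt(10610) (b = 27 + 9*sqrt((-186 + 780)/(433 - 432) + (-555795 - 1*(-35311))) = 27 + 9*sqrt(594/1 + (-555795 + 35311)) = 27 + 9*sqrt(1*594 - 520484) = 27 + 9*sqrt(594 - 520484) = 27 + 9*sqrt(-519890) = 27 + 9*(7*I*sqrt(10610)) = 27 + 63*I*sqrt(10610) ≈ 27.0 + 6489.3*I)
sqrt(b + (718699 - 299304)) = sqrt((27 + 63*I*sqrt(10610)) + (718699 - 299304)) = sqrt((27 + 63*I*sqrt(10610)) + 419395) = sqrt(419422 + 63*I*sqrt(10610))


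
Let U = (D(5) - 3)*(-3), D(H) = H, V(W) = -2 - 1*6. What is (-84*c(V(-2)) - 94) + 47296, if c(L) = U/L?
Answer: 47139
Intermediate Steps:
V(W) = -8 (V(W) = -2 - 6 = -8)
U = -6 (U = (5 - 3)*(-3) = 2*(-3) = -6)
c(L) = -6/L
(-84*c(V(-2)) - 94) + 47296 = (-(-504)/(-8) - 94) + 47296 = (-(-504)*(-1)/8 - 94) + 47296 = (-84*¾ - 94) + 47296 = (-63 - 94) + 47296 = -157 + 47296 = 47139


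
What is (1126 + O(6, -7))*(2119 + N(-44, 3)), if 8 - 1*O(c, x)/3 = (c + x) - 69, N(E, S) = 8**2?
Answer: 2968880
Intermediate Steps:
N(E, S) = 64
O(c, x) = 231 - 3*c - 3*x (O(c, x) = 24 - 3*((c + x) - 69) = 24 - 3*(-69 + c + x) = 24 + (207 - 3*c - 3*x) = 231 - 3*c - 3*x)
(1126 + O(6, -7))*(2119 + N(-44, 3)) = (1126 + (231 - 3*6 - 3*(-7)))*(2119 + 64) = (1126 + (231 - 18 + 21))*2183 = (1126 + 234)*2183 = 1360*2183 = 2968880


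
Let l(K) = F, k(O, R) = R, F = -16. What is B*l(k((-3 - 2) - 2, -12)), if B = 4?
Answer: -64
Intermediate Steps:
l(K) = -16
B*l(k((-3 - 2) - 2, -12)) = 4*(-16) = -64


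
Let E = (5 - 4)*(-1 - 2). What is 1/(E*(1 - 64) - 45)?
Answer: 1/144 ≈ 0.0069444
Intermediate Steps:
E = -3 (E = 1*(-3) = -3)
1/(E*(1 - 64) - 45) = 1/(-3*(1 - 64) - 45) = 1/(-3*(-63) - 45) = 1/(189 - 45) = 1/144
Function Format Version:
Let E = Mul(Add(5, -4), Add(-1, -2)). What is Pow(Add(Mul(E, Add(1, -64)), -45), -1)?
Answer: Rational(1, 144) ≈ 0.0069444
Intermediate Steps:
E = -3 (E = Mul(1, -3) = -3)
Pow(Add(Mul(E, Add(1, -64)), -45), -1) = Pow(Add(Mul(-3, Add(1, -64)), -45), -1) = Pow(Add(Mul(-3, -63), -45), -1) = Pow(Add(189, -45), -1) = Pow(144, -1) = Rational(1, 144)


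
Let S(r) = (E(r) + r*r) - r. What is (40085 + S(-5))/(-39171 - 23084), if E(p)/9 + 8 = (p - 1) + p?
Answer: -39944/62255 ≈ -0.64162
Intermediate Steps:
E(p) = -81 + 18*p (E(p) = -72 + 9*((p - 1) + p) = -72 + 9*((-1 + p) + p) = -72 + 9*(-1 + 2*p) = -72 + (-9 + 18*p) = -81 + 18*p)
S(r) = -81 + r² + 17*r (S(r) = ((-81 + 18*r) + r*r) - r = ((-81 + 18*r) + r²) - r = (-81 + r² + 18*r) - r = -81 + r² + 17*r)
(40085 + S(-5))/(-39171 - 23084) = (40085 + (-81 + (-5)² + 17*(-5)))/(-39171 - 23084) = (40085 + (-81 + 25 - 85))/(-62255) = (40085 - 141)*(-1/62255) = 39944*(-1/62255) = -39944/62255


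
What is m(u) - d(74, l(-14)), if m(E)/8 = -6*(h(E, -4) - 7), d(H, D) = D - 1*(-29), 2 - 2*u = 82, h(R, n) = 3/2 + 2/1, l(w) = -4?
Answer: 143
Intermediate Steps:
h(R, n) = 7/2 (h(R, n) = 3*(½) + 2*1 = 3/2 + 2 = 7/2)
u = -40 (u = 1 - ½*82 = 1 - 41 = -40)
d(H, D) = 29 + D (d(H, D) = D + 29 = 29 + D)
m(E) = 168 (m(E) = 8*(-6*(7/2 - 7)) = 8*(-6*(-7/2)) = 8*21 = 168)
m(u) - d(74, l(-14)) = 168 - (29 - 4) = 168 - 1*25 = 168 - 25 = 143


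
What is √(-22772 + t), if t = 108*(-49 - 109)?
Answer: 2*I*√9959 ≈ 199.59*I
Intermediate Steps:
t = -17064 (t = 108*(-158) = -17064)
√(-22772 + t) = √(-22772 - 17064) = √(-39836) = 2*I*√9959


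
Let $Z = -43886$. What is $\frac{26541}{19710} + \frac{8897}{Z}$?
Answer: $\frac{9161282}{8009195} \approx 1.1438$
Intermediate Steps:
$\frac{26541}{19710} + \frac{8897}{Z} = \frac{26541}{19710} + \frac{8897}{-43886} = 26541 \cdot \frac{1}{19710} + 8897 \left(- \frac{1}{43886}\right) = \frac{983}{730} - \frac{8897}{43886} = \frac{9161282}{8009195}$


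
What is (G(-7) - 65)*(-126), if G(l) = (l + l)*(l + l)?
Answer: -16506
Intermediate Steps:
G(l) = 4*l**2 (G(l) = (2*l)*(2*l) = 4*l**2)
(G(-7) - 65)*(-126) = (4*(-7)**2 - 65)*(-126) = (4*49 - 65)*(-126) = (196 - 65)*(-126) = 131*(-126) = -16506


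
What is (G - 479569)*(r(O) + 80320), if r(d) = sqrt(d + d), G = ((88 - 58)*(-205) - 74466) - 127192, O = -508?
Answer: -55210120640 - 1374754*I*sqrt(254) ≈ -5.521e+10 - 2.191e+7*I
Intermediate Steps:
G = -207808 (G = (30*(-205) - 74466) - 127192 = (-6150 - 74466) - 127192 = -80616 - 127192 = -207808)
r(d) = sqrt(2)*sqrt(d) (r(d) = sqrt(2*d) = sqrt(2)*sqrt(d))
(G - 479569)*(r(O) + 80320) = (-207808 - 479569)*(sqrt(2)*sqrt(-508) + 80320) = -687377*(sqrt(2)*(2*I*sqrt(127)) + 80320) = -687377*(2*I*sqrt(254) + 80320) = -687377*(80320 + 2*I*sqrt(254)) = -55210120640 - 1374754*I*sqrt(254)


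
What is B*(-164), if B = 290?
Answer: -47560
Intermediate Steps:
B*(-164) = 290*(-164) = -47560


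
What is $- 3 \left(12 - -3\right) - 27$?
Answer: $-72$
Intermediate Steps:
$- 3 \left(12 - -3\right) - 27 = - 3 \left(12 + 3\right) - 27 = \left(-3\right) 15 - 27 = -45 - 27 = -72$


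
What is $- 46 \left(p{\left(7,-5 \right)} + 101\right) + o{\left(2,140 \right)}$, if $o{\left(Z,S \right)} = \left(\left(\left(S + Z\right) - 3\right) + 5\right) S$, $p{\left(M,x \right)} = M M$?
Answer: $13260$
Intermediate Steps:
$p{\left(M,x \right)} = M^{2}$
$o{\left(Z,S \right)} = S \left(2 + S + Z\right)$ ($o{\left(Z,S \right)} = \left(\left(-3 + S + Z\right) + 5\right) S = \left(2 + S + Z\right) S = S \left(2 + S + Z\right)$)
$- 46 \left(p{\left(7,-5 \right)} + 101\right) + o{\left(2,140 \right)} = - 46 \left(7^{2} + 101\right) + 140 \left(2 + 140 + 2\right) = - 46 \left(49 + 101\right) + 140 \cdot 144 = \left(-46\right) 150 + 20160 = -6900 + 20160 = 13260$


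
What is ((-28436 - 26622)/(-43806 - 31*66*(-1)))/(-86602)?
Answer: -27529/1808249760 ≈ -1.5224e-5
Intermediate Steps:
((-28436 - 26622)/(-43806 - 31*66*(-1)))/(-86602) = -55058/(-43806 - 2046*(-1))*(-1/86602) = -55058/(-43806 + 2046)*(-1/86602) = -55058/(-41760)*(-1/86602) = -55058*(-1/41760)*(-1/86602) = (27529/20880)*(-1/86602) = -27529/1808249760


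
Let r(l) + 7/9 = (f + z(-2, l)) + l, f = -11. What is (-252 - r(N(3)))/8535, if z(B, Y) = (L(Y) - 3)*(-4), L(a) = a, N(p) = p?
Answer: -2189/76815 ≈ -0.028497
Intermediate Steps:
z(B, Y) = 12 - 4*Y (z(B, Y) = (Y - 3)*(-4) = (-3 + Y)*(-4) = 12 - 4*Y)
r(l) = 2/9 - 3*l (r(l) = -7/9 + ((-11 + (12 - 4*l)) + l) = -7/9 + ((1 - 4*l) + l) = -7/9 + (1 - 3*l) = 2/9 - 3*l)
(-252 - r(N(3)))/8535 = (-252 - (2/9 - 3*3))/8535 = (-252 - (2/9 - 9))*(1/8535) = (-252 - 1*(-79/9))*(1/8535) = (-252 + 79/9)*(1/8535) = -2189/9*1/8535 = -2189/76815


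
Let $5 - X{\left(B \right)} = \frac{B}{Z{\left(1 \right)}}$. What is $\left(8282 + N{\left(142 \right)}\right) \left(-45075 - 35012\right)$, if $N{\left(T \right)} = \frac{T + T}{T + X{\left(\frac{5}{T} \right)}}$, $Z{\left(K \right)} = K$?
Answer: $- \frac{13845231212582}{20869} \approx -6.6344 \cdot 10^{8}$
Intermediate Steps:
$X{\left(B \right)} = 5 - B$ ($X{\left(B \right)} = 5 - \frac{B}{1} = 5 - B 1 = 5 - B$)
$N{\left(T \right)} = \frac{2 T}{5 + T - \frac{5}{T}}$ ($N{\left(T \right)} = \frac{T + T}{T + \left(5 - \frac{5}{T}\right)} = \frac{2 T}{T + \left(5 - \frac{5}{T}\right)} = \frac{2 T}{5 + T - \frac{5}{T}}$)
$\left(8282 + N{\left(142 \right)}\right) \left(-45075 - 35012\right) = \left(8282 + \frac{2 \cdot 142^{2}}{-5 + 142 \left(5 + 142\right)}\right) \left(-45075 - 35012\right) = \left(8282 + 2 \cdot 20164 \frac{1}{-5 + 142 \cdot 147}\right) \left(-80087\right) = \left(8282 + 2 \cdot 20164 \frac{1}{-5 + 20874}\right) \left(-80087\right) = \left(8282 + 2 \cdot 20164 \cdot \frac{1}{20869}\right) \left(-80087\right) = \left(8282 + \frac{40328}{20869}\right) \left(-80087\right) = \frac{172877386}{20869} \left(-80087\right) = - \frac{13845231212582}{20869}$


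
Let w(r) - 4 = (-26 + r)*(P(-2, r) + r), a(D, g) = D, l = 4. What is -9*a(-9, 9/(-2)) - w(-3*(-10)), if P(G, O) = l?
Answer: -59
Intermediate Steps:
P(G, O) = 4
w(r) = 4 + (-26 + r)*(4 + r)
-9*a(-9, 9/(-2)) - w(-3*(-10)) = -9*(-9) - (-100 + (-3*(-10))**2 - (-66)*(-10)) = 81 - (-100 + 30**2 - 22*30) = 81 - (-100 + 900 - 660) = 81 - 1*140 = 81 - 140 = -59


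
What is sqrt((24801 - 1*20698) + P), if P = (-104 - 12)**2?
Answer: 3*sqrt(1951) ≈ 132.51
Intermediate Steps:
P = 13456 (P = (-116)**2 = 13456)
sqrt((24801 - 1*20698) + P) = sqrt((24801 - 1*20698) + 13456) = sqrt((24801 - 20698) + 13456) = sqrt(4103 + 13456) = sqrt(17559) = 3*sqrt(1951)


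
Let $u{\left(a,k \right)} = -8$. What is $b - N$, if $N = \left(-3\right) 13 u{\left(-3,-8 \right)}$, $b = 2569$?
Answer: $2257$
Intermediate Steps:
$N = 312$ ($N = \left(-3\right) 13 \left(-8\right) = \left(-39\right) \left(-8\right) = 312$)
$b - N = 2569 - 312 = 2257$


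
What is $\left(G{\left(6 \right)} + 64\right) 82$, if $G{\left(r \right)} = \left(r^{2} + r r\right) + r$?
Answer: $11644$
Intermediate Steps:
$G{\left(r \right)} = r + 2 r^{2}$ ($G{\left(r \right)} = \left(r^{2} + r^{2}\right) + r = 2 r^{2} + r = r + 2 r^{2}$)
$\left(G{\left(6 \right)} + 64\right) 82 = \left(6 \left(1 + 2 \cdot 6\right) + 64\right) 82 = \left(6 \left(1 + 12\right) + 64\right) 82 = \left(6 \cdot 13 + 64\right) 82 = \left(78 + 64\right) 82 = 142 \cdot 82 = 11644$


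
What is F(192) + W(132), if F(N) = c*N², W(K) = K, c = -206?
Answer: -7593852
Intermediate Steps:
F(N) = -206*N²
F(192) + W(132) = -206*192² + 132 = -206*36864 + 132 = -7593984 + 132 = -7593852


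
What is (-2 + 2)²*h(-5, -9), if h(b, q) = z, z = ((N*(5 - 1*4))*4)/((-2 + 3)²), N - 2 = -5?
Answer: 0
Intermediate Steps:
N = -3 (N = 2 - 5 = -3)
z = -12 (z = (-3*(5 - 1*4)*4)/((-2 + 3)²) = (-3*(5 - 4)*4)/(1²) = (-3*1*4)/1 = -3*4*1 = -12*1 = -12)
h(b, q) = -12
(-2 + 2)²*h(-5, -9) = (-2 + 2)²*(-12) = 0²*(-12) = 0*(-12) = 0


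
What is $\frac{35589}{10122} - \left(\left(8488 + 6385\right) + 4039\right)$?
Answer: $- \frac{63797225}{3374} \approx -18908.0$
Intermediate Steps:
$\frac{35589}{10122} - \left(\left(8488 + 6385\right) + 4039\right) = 35589 \cdot \frac{1}{10122} - \left(14873 + 4039\right) = \frac{11863}{3374} - 18912 = - \frac{63797225}{3374}$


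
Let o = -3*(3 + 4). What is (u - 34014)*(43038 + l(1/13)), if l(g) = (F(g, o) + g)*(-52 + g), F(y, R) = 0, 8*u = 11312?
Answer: -237091552200/169 ≈ -1.4029e+9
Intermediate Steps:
o = -21 (o = -3*7 = -21)
u = 1414 (u = (⅛)*11312 = 1414)
l(g) = g*(-52 + g) (l(g) = (0 + g)*(-52 + g) = g*(-52 + g))
(u - 34014)*(43038 + l(1/13)) = (1414 - 34014)*(43038 + (-52 + 1/13)/13) = -32600*(43038 + (-52 + 1/13)/13) = -32600*(43038 + (1/13)*(-675/13)) = -32600*(43038 - 675/169) = -32600*7272747/169 = -237091552200/169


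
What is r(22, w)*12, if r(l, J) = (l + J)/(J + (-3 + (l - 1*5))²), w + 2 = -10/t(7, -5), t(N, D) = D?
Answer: 66/49 ≈ 1.3469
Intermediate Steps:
w = 0 (w = -2 - 10/(-5) = -2 - 10*(-⅕) = -2 + 2 = 0)
r(l, J) = (J + l)/(J + (-8 + l)²) (r(l, J) = (J + l)/(J + (-3 + (l - 5))²) = (J + l)/(J + (-3 + (-5 + l))²) = (J + l)/(J + (-8 + l)²))
r(22, w)*12 = ((0 + 22)/(0 + (-8 + 22)²))*12 = (22/(0 + 14²))*12 = (22/(0 + 196))*12 = (22/196)*12 = ((1/196)*22)*12 = (11/98)*12 = 66/49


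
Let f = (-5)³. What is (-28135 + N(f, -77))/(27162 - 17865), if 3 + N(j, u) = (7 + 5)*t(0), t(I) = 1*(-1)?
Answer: -28150/9297 ≈ -3.0279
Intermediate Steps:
t(I) = -1
f = -125
N(j, u) = -15 (N(j, u) = -3 + (7 + 5)*(-1) = -3 + 12*(-1) = -3 - 12 = -15)
(-28135 + N(f, -77))/(27162 - 17865) = (-28135 - 15)/(27162 - 17865) = -28150/9297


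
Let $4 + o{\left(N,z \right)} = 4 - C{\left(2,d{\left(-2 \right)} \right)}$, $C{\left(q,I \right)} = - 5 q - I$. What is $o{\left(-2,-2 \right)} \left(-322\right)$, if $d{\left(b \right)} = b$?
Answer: $-2576$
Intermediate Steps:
$C{\left(q,I \right)} = - I - 5 q$
$o{\left(N,z \right)} = 8$ ($o{\left(N,z \right)} = -4 - \left(-4 - 10 + 2\right) = -4 + \left(4 - \left(2 - 10\right)\right) = -4 + \left(4 - -8\right) = -4 + \left(4 + 8\right) = -4 + 12 = 8$)
$o{\left(-2,-2 \right)} \left(-322\right) = 8 \left(-322\right) = -2576$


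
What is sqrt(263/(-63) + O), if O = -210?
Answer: I*sqrt(94451)/21 ≈ 14.635*I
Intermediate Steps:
sqrt(263/(-63) + O) = sqrt(263/(-63) - 210) = sqrt(263*(-1/63) - 210) = sqrt(-263/63 - 210) = sqrt(-13493/63) = I*sqrt(94451)/21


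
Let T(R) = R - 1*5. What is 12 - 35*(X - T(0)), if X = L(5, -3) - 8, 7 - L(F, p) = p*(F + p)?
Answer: -338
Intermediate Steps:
L(F, p) = 7 - p*(F + p)
T(R) = -5 + R (T(R) = R - 5 = -5 + R)
X = 5 (X = (7 - 1*(-3)² - 1*5*(-3)) - 8 = (7 - 1*9 + 15) - 8 = (7 - 9 + 15) - 8 = 13 - 8 = 5)
12 - 35*(X - T(0)) = 12 - 35*(5 - (-5 + 0)) = 12 - 35*(5 - 1*(-5)) = 12 - 35*(5 + 5) = 12 - 35*10 = 12 - 350 = -338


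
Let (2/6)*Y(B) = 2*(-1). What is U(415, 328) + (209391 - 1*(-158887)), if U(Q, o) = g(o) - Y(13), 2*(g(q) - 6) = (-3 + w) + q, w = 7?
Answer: 368456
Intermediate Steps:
g(q) = 8 + q/2 (g(q) = 6 + ((-3 + 7) + q)/2 = 6 + (4 + q)/2 = 6 + (2 + q/2) = 8 + q/2)
Y(B) = -6 (Y(B) = 3*(2*(-1)) = 3*(-2) = -6)
U(Q, o) = 14 + o/2 (U(Q, o) = (8 + o/2) - 1*(-6) = (8 + o/2) + 6 = 14 + o/2)
U(415, 328) + (209391 - 1*(-158887)) = (14 + (½)*328) + (209391 - 1*(-158887)) = (14 + 164) + (209391 + 158887) = 178 + 368278 = 368456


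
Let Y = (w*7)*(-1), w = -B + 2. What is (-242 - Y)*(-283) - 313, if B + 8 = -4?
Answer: 40439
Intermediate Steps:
B = -12 (B = -8 - 4 = -12)
w = 14 (w = -1*(-12) + 2 = 12 + 2 = 14)
Y = -98 (Y = (14*7)*(-1) = 98*(-1) = -98)
(-242 - Y)*(-283) - 313 = (-242 - 1*(-98))*(-283) - 313 = (-242 + 98)*(-283) - 313 = -144*(-283) - 313 = 40752 - 313 = 40439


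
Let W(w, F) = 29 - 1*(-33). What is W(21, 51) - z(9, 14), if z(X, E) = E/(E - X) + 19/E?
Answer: 4049/70 ≈ 57.843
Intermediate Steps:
W(w, F) = 62 (W(w, F) = 29 + 33 = 62)
z(X, E) = 19/E + E/(E - X)
W(21, 51) - z(9, 14) = 62 - (14² - 19*9 + 19*14)/(14*(14 - 1*9)) = 62 - (196 - 171 + 266)/(14*(14 - 9)) = 62 - 291/(14*5) = 62 - 1*291/70 = 62 - 291/70 = 4049/70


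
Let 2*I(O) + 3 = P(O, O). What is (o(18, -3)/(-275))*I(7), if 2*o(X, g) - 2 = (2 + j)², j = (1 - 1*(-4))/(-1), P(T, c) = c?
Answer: -1/25 ≈ -0.040000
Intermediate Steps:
I(O) = -3/2 + O/2
j = -5 (j = (1 + 4)*(-1) = 5*(-1) = -5)
o(X, g) = 11/2 (o(X, g) = 1 + (2 - 5)²/2 = 1 + (½)*(-3)² = 1 + (½)*9 = 1 + 9/2 = 11/2)
(o(18, -3)/(-275))*I(7) = ((11/2)/(-275))*(-3/2 + (½)*7) = ((11/2)*(-1/275))*(-3/2 + 7/2) = -1/50*2 = -1/25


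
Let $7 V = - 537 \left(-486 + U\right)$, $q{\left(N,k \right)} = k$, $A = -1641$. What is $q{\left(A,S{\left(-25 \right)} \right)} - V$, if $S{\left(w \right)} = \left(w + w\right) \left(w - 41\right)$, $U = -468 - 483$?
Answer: $- \frac{748569}{7} \approx -1.0694 \cdot 10^{5}$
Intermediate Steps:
$U = -951$ ($U = -468 - 483 = -951$)
$S{\left(w \right)} = 2 w \left(-41 + w\right)$
$V = \frac{771669}{7}$ ($V = \frac{\left(-537\right) \left(-486 - 951\right)}{7} = \frac{\left(-537\right) \left(-1437\right)}{7} = \frac{1}{7} \cdot 771669 = \frac{771669}{7} \approx 1.1024 \cdot 10^{5}$)
$q{\left(A,S{\left(-25 \right)} \right)} - V = 2 \left(-25\right) \left(-41 - 25\right) - \frac{771669}{7} = 2 \left(-25\right) \left(-66\right) - \frac{771669}{7} = 3300 - \frac{771669}{7} = - \frac{748569}{7}$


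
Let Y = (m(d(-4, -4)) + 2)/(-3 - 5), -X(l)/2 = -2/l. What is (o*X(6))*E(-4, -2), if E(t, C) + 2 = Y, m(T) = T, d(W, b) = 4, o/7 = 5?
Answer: -385/6 ≈ -64.167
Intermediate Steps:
o = 35 (o = 7*5 = 35)
X(l) = 4/l (X(l) = -(-4)/l = 4/l)
Y = -¾ (Y = (4 + 2)/(-3 - 5) = 6/(-8) = 6*(-⅛) = -¾ ≈ -0.75000)
E(t, C) = -11/4 (E(t, C) = -2 - ¾ = -11/4)
(o*X(6))*E(-4, -2) = (35*(4/6))*(-11/4) = (35*(4*(⅙)))*(-11/4) = (35*(⅔))*(-11/4) = (70/3)*(-11/4) = -385/6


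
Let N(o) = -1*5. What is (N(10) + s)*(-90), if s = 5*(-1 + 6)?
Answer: -1800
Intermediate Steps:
N(o) = -5
s = 25 (s = 5*5 = 25)
(N(10) + s)*(-90) = (-5 + 25)*(-90) = 20*(-90) = -1800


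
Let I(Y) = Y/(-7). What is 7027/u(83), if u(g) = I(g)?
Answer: -49189/83 ≈ -592.64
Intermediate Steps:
I(Y) = -Y/7 (I(Y) = Y*(-1/7) = -Y/7)
u(g) = -g/7
7027/u(83) = 7027/((-1/7*83)) = 7027/(-83/7) = 7027*(-7/83) = -49189/83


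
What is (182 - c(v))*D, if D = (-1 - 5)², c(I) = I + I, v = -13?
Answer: 7488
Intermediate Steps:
c(I) = 2*I
D = 36 (D = (-6)² = 36)
(182 - c(v))*D = (182 - 2*(-13))*36 = (182 - 1*(-26))*36 = (182 + 26)*36 = 208*36 = 7488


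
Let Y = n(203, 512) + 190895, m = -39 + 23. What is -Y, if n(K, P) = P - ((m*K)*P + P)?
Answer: -1853871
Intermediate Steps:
m = -16
n(K, P) = 16*K*P (n(K, P) = P - ((-16*K)*P + P) = P - (-16*K*P + P) = P - (P - 16*K*P) = P + (-P + 16*K*P) = 16*K*P)
Y = 1853871 (Y = 16*203*512 + 190895 = 1662976 + 190895 = 1853871)
-Y = -1*1853871 = -1853871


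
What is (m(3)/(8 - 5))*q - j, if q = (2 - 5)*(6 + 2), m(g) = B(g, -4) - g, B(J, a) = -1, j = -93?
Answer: 125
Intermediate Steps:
m(g) = -1 - g
q = -24 (q = -3*8 = -24)
(m(3)/(8 - 5))*q - j = ((-1 - 1*3)/(8 - 5))*(-24) - 1*(-93) = ((-1 - 3)/3)*(-24) + 93 = -4*⅓*(-24) + 93 = -4/3*(-24) + 93 = 32 + 93 = 125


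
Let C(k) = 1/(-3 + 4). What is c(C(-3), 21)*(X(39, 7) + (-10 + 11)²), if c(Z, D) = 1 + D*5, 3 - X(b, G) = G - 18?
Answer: 1590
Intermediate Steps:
C(k) = 1 (C(k) = 1/1 = 1)
X(b, G) = 21 - G (X(b, G) = 3 - (G - 18) = 3 - (-18 + G) = 3 + (18 - G) = 21 - G)
c(Z, D) = 1 + 5*D
c(C(-3), 21)*(X(39, 7) + (-10 + 11)²) = (1 + 5*21)*((21 - 1*7) + (-10 + 11)²) = (1 + 105)*((21 - 7) + 1²) = 106*(14 + 1) = 106*15 = 1590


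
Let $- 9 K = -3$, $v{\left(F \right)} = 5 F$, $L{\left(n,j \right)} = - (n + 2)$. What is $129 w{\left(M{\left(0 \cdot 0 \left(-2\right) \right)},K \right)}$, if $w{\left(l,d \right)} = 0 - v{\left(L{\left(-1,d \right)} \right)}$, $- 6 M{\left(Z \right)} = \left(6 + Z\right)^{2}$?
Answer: $645$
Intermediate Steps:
$L{\left(n,j \right)} = -2 - n$ ($L{\left(n,j \right)} = - (2 + n) = -2 - n$)
$K = \frac{1}{3}$ ($K = \left(- \frac{1}{9}\right) \left(-3\right) = \frac{1}{3} \approx 0.33333$)
$M{\left(Z \right)} = - \frac{\left(6 + Z\right)^{2}}{6}$
$w{\left(l,d \right)} = 5$ ($w{\left(l,d \right)} = 0 - 5 \left(-2 - -1\right) = 0 - 5 \left(-2 + 1\right) = 0 - 5 \left(-1\right) = 0 - -5 = 0 + 5 = 5$)
$129 w{\left(M{\left(0 \cdot 0 \left(-2\right) \right)},K \right)} = 129 \cdot 5 = 645$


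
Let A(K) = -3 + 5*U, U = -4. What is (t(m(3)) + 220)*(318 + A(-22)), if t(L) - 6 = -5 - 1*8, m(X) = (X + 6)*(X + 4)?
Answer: 62835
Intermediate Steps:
m(X) = (4 + X)*(6 + X) (m(X) = (6 + X)*(4 + X) = (4 + X)*(6 + X))
t(L) = -7 (t(L) = 6 + (-5 - 1*8) = 6 + (-5 - 8) = 6 - 13 = -7)
A(K) = -23 (A(K) = -3 + 5*(-4) = -3 - 20 = -23)
(t(m(3)) + 220)*(318 + A(-22)) = (-7 + 220)*(318 - 23) = 213*295 = 62835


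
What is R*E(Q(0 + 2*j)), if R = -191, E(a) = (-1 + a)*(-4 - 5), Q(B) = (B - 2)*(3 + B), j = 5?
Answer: 177057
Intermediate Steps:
Q(B) = (-2 + B)*(3 + B)
E(a) = 9 - 9*a (E(a) = (-1 + a)*(-9) = 9 - 9*a)
R*E(Q(0 + 2*j)) = -191*(9 - 9*(-6 + (0 + 2*5) + (0 + 2*5)²)) = -191*(9 - 9*(-6 + (0 + 10) + (0 + 10)²)) = -191*(9 - 9*(-6 + 10 + 10²)) = -191*(9 - 9*(-6 + 10 + 100)) = -191*(9 - 9*104) = -191*(9 - 936) = -191*(-927) = 177057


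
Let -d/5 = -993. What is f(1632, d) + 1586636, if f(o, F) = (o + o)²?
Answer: 12240332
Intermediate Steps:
d = 4965 (d = -5*(-993) = 4965)
f(o, F) = 4*o² (f(o, F) = (2*o)² = 4*o²)
f(1632, d) + 1586636 = 4*1632² + 1586636 = 4*2663424 + 1586636 = 10653696 + 1586636 = 12240332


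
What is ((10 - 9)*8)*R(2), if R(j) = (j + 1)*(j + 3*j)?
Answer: 192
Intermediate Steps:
R(j) = 4*j*(1 + j) (R(j) = (1 + j)*(4*j) = 4*j*(1 + j))
((10 - 9)*8)*R(2) = ((10 - 9)*8)*(4*2*(1 + 2)) = (1*8)*(4*2*3) = 8*24 = 192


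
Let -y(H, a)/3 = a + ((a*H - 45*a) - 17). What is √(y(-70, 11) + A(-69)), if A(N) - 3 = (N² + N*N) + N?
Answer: √13269 ≈ 115.19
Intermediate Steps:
A(N) = 3 + N + 2*N² (A(N) = 3 + ((N² + N*N) + N) = 3 + ((N² + N²) + N) = 3 + (2*N² + N) = 3 + (N + 2*N²) = 3 + N + 2*N²)
y(H, a) = 51 + 132*a - 3*H*a (y(H, a) = -3*(a + ((a*H - 45*a) - 17)) = -3*(a + ((H*a - 45*a) - 17)) = -3*(a + ((-45*a + H*a) - 17)) = -3*(a + (-17 - 45*a + H*a)) = -3*(-17 - 44*a + H*a) = 51 + 132*a - 3*H*a)
√(y(-70, 11) + A(-69)) = √((51 + 132*11 - 3*(-70)*11) + (3 - 69 + 2*(-69)²)) = √((51 + 1452 + 2310) + (3 - 69 + 2*4761)) = √(3813 + (3 - 69 + 9522)) = √(3813 + 9456) = √13269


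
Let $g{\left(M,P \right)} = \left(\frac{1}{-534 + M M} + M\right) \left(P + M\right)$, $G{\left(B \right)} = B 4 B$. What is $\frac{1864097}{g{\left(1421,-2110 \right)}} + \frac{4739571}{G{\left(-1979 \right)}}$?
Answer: $- \frac{12395939289549160961}{7740663304521364152} \approx -1.6014$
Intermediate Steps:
$G{\left(B \right)} = 4 B^{2}$ ($G{\left(B \right)} = 4 B B = 4 B^{2}$)
$g{\left(M,P \right)} = \left(M + P\right) \left(M + \frac{1}{-534 + M^{2}}\right)$ ($g{\left(M,P \right)} = \left(\frac{1}{-534 + M^{2}} + M\right) \left(M + P\right) = \left(M + \frac{1}{-534 + M^{2}}\right) \left(M + P\right) = \left(M + P\right) \left(M + \frac{1}{-534 + M^{2}}\right)$)
$\frac{1864097}{g{\left(1421,-2110 \right)}} + \frac{4739571}{G{\left(-1979 \right)}} = \frac{1864097}{\frac{1}{-534 + 1421^{2}} \left(1421 - 2110 + 1421^{4} - 534 \cdot 1421^{2} - 2110 \cdot 1421^{3} - 758814 \left(-2110\right)\right)} + \frac{4739571}{4 \left(-1979\right)^{2}} = \frac{1864097}{\frac{1}{-534 + 2019241} \left(1421 - 2110 + 4077334216081 - 1078274694 - 6054310482710 + 1601097540\right)} + \frac{4739571}{4 \cdot 3916441} = \frac{1864097}{\frac{1}{2018707} \left(1421 - 2110 + 4077334216081 - 1078274694 - 6054310482710 + 1601097540\right)} + \frac{4739571}{15665764} = \frac{1864097}{\frac{1}{2018707} \left(-1976453444472\right)} + 4739571 \cdot \frac{1}{15665764} = \frac{1864097}{- \frac{1976453444472}{2018707}} + \frac{4739571}{15665764} = 1864097 \left(- \frac{2018707}{1976453444472}\right) + \frac{4739571}{15665764} = - \frac{3763065662579}{1976453444472} + \frac{4739571}{15665764} = - \frac{12395939289549160961}{7740663304521364152}$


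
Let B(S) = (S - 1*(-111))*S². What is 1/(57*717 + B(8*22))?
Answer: 1/8930981 ≈ 1.1197e-7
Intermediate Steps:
B(S) = S²*(111 + S) (B(S) = (S + 111)*S² = (111 + S)*S² = S²*(111 + S))
1/(57*717 + B(8*22)) = 1/(57*717 + (8*22)²*(111 + 8*22)) = 1/(40869 + 176²*(111 + 176)) = 1/(40869 + 30976*287) = 1/(40869 + 8890112) = 1/8930981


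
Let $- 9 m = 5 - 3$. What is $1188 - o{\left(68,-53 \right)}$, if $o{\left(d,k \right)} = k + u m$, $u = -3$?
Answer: $\frac{3721}{3} \approx 1240.3$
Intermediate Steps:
$m = - \frac{2}{9}$ ($m = - \frac{5 - 3}{9} = \left(- \frac{1}{9}\right) 2 = - \frac{2}{9} \approx -0.22222$)
$o{\left(d,k \right)} = \frac{2}{3} + k$ ($o{\left(d,k \right)} = k - - \frac{2}{3} = k + \frac{2}{3} = \frac{2}{3} + k$)
$1188 - o{\left(68,-53 \right)} = 1188 - \left(\frac{2}{3} - 53\right) = 1188 - - \frac{157}{3} = 1188 + \frac{157}{3} = \frac{3721}{3}$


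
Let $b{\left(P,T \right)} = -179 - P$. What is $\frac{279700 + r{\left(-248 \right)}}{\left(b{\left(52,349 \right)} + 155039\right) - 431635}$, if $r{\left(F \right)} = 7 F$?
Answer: $- \frac{277964}{276827} \approx -1.0041$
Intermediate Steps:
$\frac{279700 + r{\left(-248 \right)}}{\left(b{\left(52,349 \right)} + 155039\right) - 431635} = \frac{279700 + 7 \left(-248\right)}{\left(\left(-179 - 52\right) + 155039\right) - 431635} = \frac{279700 - 1736}{\left(\left(-179 - 52\right) + 155039\right) - 431635} = \frac{277964}{\left(-231 + 155039\right) - 431635} = \frac{277964}{154808 - 431635} = \frac{277964}{-276827} = 277964 \left(- \frac{1}{276827}\right) = - \frac{277964}{276827}$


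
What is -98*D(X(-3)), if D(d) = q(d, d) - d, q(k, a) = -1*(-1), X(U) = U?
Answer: -392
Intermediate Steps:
q(k, a) = 1
D(d) = 1 - d
-98*D(X(-3)) = -98*(1 - 1*(-3)) = -98*(1 + 3) = -98*4 = -392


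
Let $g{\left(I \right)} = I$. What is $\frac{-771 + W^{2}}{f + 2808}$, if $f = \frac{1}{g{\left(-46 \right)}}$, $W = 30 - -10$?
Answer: $\frac{38134}{129167} \approx 0.29523$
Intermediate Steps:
$W = 40$ ($W = 30 + 10 = 40$)
$f = - \frac{1}{46}$ ($f = \frac{1}{-46} = - \frac{1}{46} \approx -0.021739$)
$\frac{-771 + W^{2}}{f + 2808} = \frac{-771 + 40^{2}}{- \frac{1}{46} + 2808} = \frac{-771 + 1600}{\frac{129167}{46}} = 829 \cdot \frac{46}{129167} = \frac{38134}{129167}$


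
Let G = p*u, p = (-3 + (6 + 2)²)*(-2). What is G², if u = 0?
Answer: 0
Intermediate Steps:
p = -122 (p = (-3 + 8²)*(-2) = (-3 + 64)*(-2) = 61*(-2) = -122)
G = 0 (G = -122*0 = 0)
G² = 0² = 0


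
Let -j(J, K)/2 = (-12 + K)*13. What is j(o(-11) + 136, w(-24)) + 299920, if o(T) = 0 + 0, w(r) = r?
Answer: 300856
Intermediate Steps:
o(T) = 0
j(J, K) = 312 - 26*K (j(J, K) = -2*(-12 + K)*13 = -2*(-156 + 13*K) = 312 - 26*K)
j(o(-11) + 136, w(-24)) + 299920 = (312 - 26*(-24)) + 299920 = (312 + 624) + 299920 = 936 + 299920 = 300856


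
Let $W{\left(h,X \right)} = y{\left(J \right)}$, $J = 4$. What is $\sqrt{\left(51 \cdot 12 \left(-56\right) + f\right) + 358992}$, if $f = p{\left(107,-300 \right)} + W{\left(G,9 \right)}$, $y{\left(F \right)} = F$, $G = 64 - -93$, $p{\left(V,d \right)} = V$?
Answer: $\sqrt{324831} \approx 569.94$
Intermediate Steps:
$G = 157$ ($G = 64 + 93 = 157$)
$W{\left(h,X \right)} = 4$
$f = 111$ ($f = 107 + 4 = 111$)
$\sqrt{\left(51 \cdot 12 \left(-56\right) + f\right) + 358992} = \sqrt{\left(51 \cdot 12 \left(-56\right) + 111\right) + 358992} = \sqrt{\left(612 \left(-56\right) + 111\right) + 358992} = \sqrt{\left(-34272 + 111\right) + 358992} = \sqrt{-34161 + 358992} = \sqrt{324831}$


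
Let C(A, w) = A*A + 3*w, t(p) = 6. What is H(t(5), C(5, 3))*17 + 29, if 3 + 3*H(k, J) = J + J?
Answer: 1192/3 ≈ 397.33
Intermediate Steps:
C(A, w) = A² + 3*w
H(k, J) = -1 + 2*J/3 (H(k, J) = -1 + (J + J)/3 = -1 + (2*J)/3 = -1 + 2*J/3)
H(t(5), C(5, 3))*17 + 29 = (-1 + 2*(5² + 3*3)/3)*17 + 29 = (-1 + 2*(25 + 9)/3)*17 + 29 = (-1 + (⅔)*34)*17 + 29 = (-1 + 68/3)*17 + 29 = (65/3)*17 + 29 = 1105/3 + 29 = 1192/3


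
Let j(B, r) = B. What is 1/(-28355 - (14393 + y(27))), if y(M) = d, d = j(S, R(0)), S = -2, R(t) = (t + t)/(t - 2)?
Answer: -1/42746 ≈ -2.3394e-5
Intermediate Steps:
R(t) = 2*t/(-2 + t) (R(t) = (2*t)/(-2 + t) = 2*t/(-2 + t))
d = -2
y(M) = -2
1/(-28355 - (14393 + y(27))) = 1/(-28355 - (14393 - 2)) = 1/(-28355 - 1*14391) = 1/(-28355 - 14391) = 1/(-42746) = -1/42746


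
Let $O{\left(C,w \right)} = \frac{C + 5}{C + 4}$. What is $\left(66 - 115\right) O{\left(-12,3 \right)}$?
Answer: $- \frac{343}{8} \approx -42.875$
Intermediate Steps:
$O{\left(C,w \right)} = \frac{5 + C}{4 + C}$
$\left(66 - 115\right) O{\left(-12,3 \right)} = \left(66 - 115\right) \frac{5 - 12}{4 - 12} = - 49 \frac{1}{-8} \left(-7\right) = - 49 \left(\left(- \frac{1}{8}\right) \left(-7\right)\right) = \left(-49\right) \frac{7}{8} = - \frac{343}{8}$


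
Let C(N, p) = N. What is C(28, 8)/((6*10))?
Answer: 7/15 ≈ 0.46667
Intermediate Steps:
C(28, 8)/((6*10)) = 28/((6*10)) = 28/60 = 28*(1/60) = 7/15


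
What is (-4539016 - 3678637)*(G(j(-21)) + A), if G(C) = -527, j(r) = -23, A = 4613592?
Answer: -37908567436445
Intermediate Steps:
(-4539016 - 3678637)*(G(j(-21)) + A) = (-4539016 - 3678637)*(-527 + 4613592) = -8217653*4613065 = -37908567436445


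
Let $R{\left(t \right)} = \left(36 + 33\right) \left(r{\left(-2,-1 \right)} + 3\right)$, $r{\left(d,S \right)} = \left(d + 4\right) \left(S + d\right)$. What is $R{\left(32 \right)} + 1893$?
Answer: $1686$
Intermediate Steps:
$r{\left(d,S \right)} = \left(4 + d\right) \left(S + d\right)$
$R{\left(t \right)} = -207$ ($R{\left(t \right)} = \left(36 + 33\right) \left(\left(\left(-2\right)^{2} + 4 \left(-1\right) + 4 \left(-2\right) - -2\right) + 3\right) = 69 \left(\left(4 - 4 - 8 + 2\right) + 3\right) = 69 \left(-6 + 3\right) = 69 \left(-3\right) = -207$)
$R{\left(32 \right)} + 1893 = -207 + 1893 = 1686$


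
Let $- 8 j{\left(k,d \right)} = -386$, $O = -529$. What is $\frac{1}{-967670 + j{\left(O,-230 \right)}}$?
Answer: $- \frac{4}{3870487} \approx -1.0335 \cdot 10^{-6}$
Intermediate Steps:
$j{\left(k,d \right)} = \frac{193}{4}$ ($j{\left(k,d \right)} = \left(- \frac{1}{8}\right) \left(-386\right) = \frac{193}{4}$)
$\frac{1}{-967670 + j{\left(O,-230 \right)}} = \frac{1}{-967670 + \frac{193}{4}} = \frac{1}{- \frac{3870487}{4}} = - \frac{4}{3870487}$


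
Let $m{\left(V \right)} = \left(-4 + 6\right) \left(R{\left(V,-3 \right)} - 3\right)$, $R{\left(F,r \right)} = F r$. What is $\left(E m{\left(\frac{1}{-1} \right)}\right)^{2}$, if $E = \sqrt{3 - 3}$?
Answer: $0$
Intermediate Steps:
$E = 0$ ($E = \sqrt{0} = 0$)
$m{\left(V \right)} = -6 - 6 V$ ($m{\left(V \right)} = \left(-4 + 6\right) \left(V \left(-3\right) - 3\right) = 2 \left(- 3 V - 3\right) = 2 \left(-3 - 3 V\right) = -6 - 6 V$)
$\left(E m{\left(\frac{1}{-1} \right)}\right)^{2} = \left(0 \left(-6 - \frac{6}{-1}\right)\right)^{2} = \left(0 \left(-6 - -6\right)\right)^{2} = \left(0 \left(-6 + 6\right)\right)^{2} = \left(0 \cdot 0\right)^{2} = 0^{2} = 0$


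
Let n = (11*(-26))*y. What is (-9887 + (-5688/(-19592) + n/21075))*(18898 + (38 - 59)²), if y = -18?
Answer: -41637350552356/217775 ≈ -1.9119e+8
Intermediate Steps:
n = 5148 (n = (11*(-26))*(-18) = -286*(-18) = 5148)
(-9887 + (-5688/(-19592) + n/21075))*(18898 + (38 - 59)²) = (-9887 + (-5688/(-19592) + 5148/21075))*(18898 + (38 - 59)²) = (-9887 + (-5688*(-1/19592) + 5148*(1/21075)))*(18898 + (-21)²) = (-9887 + (9/31 + 1716/7025))*(18898 + 441) = (-9887 + 116421/217775)*19339 = -2153025004/217775*19339 = -41637350552356/217775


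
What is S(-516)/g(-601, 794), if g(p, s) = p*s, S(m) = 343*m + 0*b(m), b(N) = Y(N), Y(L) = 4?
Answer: 88494/238597 ≈ 0.37089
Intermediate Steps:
b(N) = 4
S(m) = 343*m (S(m) = 343*m + 0*4 = 343*m + 0 = 343*m)
S(-516)/g(-601, 794) = (343*(-516))/((-601*794)) = -176988/(-477194) = -176988*(-1/477194) = 88494/238597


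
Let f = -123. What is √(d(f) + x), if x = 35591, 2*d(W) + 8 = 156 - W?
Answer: √142906/2 ≈ 189.01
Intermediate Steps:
d(W) = 74 - W/2 (d(W) = -4 + (156 - W)/2 = -4 + (78 - W/2) = 74 - W/2)
√(d(f) + x) = √((74 - ½*(-123)) + 35591) = √((74 + 123/2) + 35591) = √(271/2 + 35591) = √(71453/2) = √142906/2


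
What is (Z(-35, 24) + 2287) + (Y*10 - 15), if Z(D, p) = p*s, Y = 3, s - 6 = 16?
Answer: 2830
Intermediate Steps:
s = 22 (s = 6 + 16 = 22)
Z(D, p) = 22*p (Z(D, p) = p*22 = 22*p)
(Z(-35, 24) + 2287) + (Y*10 - 15) = (22*24 + 2287) + (3*10 - 15) = (528 + 2287) + (30 - 15) = 2815 + 15 = 2830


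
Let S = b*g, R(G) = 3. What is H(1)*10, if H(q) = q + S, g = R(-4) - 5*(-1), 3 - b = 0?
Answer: 250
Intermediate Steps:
b = 3 (b = 3 - 1*0 = 3 + 0 = 3)
g = 8 (g = 3 - 5*(-1) = 3 + 5 = 8)
S = 24 (S = 3*8 = 24)
H(q) = 24 + q (H(q) = q + 24 = 24 + q)
H(1)*10 = (24 + 1)*10 = 25*10 = 250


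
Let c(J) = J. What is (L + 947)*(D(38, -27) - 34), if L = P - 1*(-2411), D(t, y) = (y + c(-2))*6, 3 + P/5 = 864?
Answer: -1593904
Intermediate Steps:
P = 4305 (P = -15 + 5*864 = -15 + 4320 = 4305)
D(t, y) = -12 + 6*y (D(t, y) = (y - 2)*6 = (-2 + y)*6 = -12 + 6*y)
L = 6716 (L = 4305 - 1*(-2411) = 4305 + 2411 = 6716)
(L + 947)*(D(38, -27) - 34) = (6716 + 947)*((-12 + 6*(-27)) - 34) = 7663*((-12 - 162) - 34) = 7663*(-174 - 34) = 7663*(-208) = -1593904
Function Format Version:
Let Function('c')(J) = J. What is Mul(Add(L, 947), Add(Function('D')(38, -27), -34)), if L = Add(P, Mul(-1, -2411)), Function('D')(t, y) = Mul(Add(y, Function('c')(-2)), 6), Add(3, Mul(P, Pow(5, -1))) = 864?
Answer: -1593904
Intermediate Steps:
P = 4305 (P = Add(-15, Mul(5, 864)) = Add(-15, 4320) = 4305)
Function('D')(t, y) = Add(-12, Mul(6, y)) (Function('D')(t, y) = Mul(Add(y, -2), 6) = Mul(Add(-2, y), 6) = Add(-12, Mul(6, y)))
L = 6716 (L = Add(4305, Mul(-1, -2411)) = Add(4305, 2411) = 6716)
Mul(Add(L, 947), Add(Function('D')(38, -27), -34)) = Mul(Add(6716, 947), Add(Add(-12, Mul(6, -27)), -34)) = Mul(7663, Add(Add(-12, -162), -34)) = Mul(7663, Add(-174, -34)) = Mul(7663, -208) = -1593904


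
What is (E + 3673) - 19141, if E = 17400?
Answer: 1932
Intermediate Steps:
(E + 3673) - 19141 = (17400 + 3673) - 19141 = 21073 - 19141 = 1932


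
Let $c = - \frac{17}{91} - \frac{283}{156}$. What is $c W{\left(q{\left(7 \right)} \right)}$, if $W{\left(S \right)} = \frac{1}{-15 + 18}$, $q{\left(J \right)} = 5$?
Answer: $- \frac{2185}{3276} \approx -0.66697$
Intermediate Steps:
$W{\left(S \right)} = \frac{1}{3}$
$c = - \frac{2185}{1092}$ ($c = \left(-17\right) \frac{1}{91} - \frac{283}{156} = - \frac{17}{91} - \frac{283}{156} = - \frac{2185}{1092} \approx -2.0009$)
$c W{\left(q{\left(7 \right)} \right)} = \left(- \frac{2185}{1092}\right) \frac{1}{3} = - \frac{2185}{3276}$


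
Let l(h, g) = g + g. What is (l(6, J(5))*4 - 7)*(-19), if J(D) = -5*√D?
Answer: 133 + 760*√5 ≈ 1832.4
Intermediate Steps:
l(h, g) = 2*g
(l(6, J(5))*4 - 7)*(-19) = ((2*(-5*√5))*4 - 7)*(-19) = (-10*√5*4 - 7)*(-19) = (-40*√5 - 7)*(-19) = (-7 - 40*√5)*(-19) = 133 + 760*√5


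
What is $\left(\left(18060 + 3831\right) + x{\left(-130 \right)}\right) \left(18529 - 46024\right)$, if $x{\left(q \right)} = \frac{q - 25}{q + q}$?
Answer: $- \frac{2407637745}{4} \approx -6.0191 \cdot 10^{8}$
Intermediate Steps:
$x{\left(q \right)} = \frac{-25 + q}{2 q}$
$\left(\left(18060 + 3831\right) + x{\left(-130 \right)}\right) \left(18529 - 46024\right) = \left(\left(18060 + 3831\right) + \frac{-25 - 130}{2 \left(-130\right)}\right) \left(18529 - 46024\right) = \left(21891 + \frac{1}{2} \left(- \frac{1}{130}\right) \left(-155\right)\right) \left(-27495\right) = \left(21891 + \frac{31}{52}\right) \left(-27495\right) = \frac{1138363}{52} \left(-27495\right) = - \frac{2407637745}{4}$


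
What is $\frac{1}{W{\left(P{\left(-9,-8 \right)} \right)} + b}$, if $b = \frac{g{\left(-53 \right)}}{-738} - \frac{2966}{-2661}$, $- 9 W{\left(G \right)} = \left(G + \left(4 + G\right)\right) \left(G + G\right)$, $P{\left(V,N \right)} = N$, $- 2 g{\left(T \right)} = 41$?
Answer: $- \frac{31932}{644737} \approx -0.049527$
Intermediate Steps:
$g{\left(T \right)} = - \frac{41}{2}$ ($g{\left(T \right)} = \left(- \frac{1}{2}\right) 41 = - \frac{41}{2}$)
$W{\left(G \right)} = - \frac{2 G \left(4 + 2 G\right)}{9}$ ($W{\left(G \right)} = - \frac{\left(G + \left(4 + G\right)\right) \left(G + G\right)}{9} = - \frac{\left(4 + 2 G\right) 2 G}{9} = - \frac{2 G \left(4 + 2 G\right)}{9}$)
$b = \frac{36479}{31932}$ ($b = - \frac{41}{2 \left(-738\right)} - \frac{2966}{-2661} = \left(- \frac{41}{2}\right) \left(- \frac{1}{738}\right) - - \frac{2966}{2661} = \frac{1}{36} + \frac{2966}{2661} = \frac{36479}{31932} \approx 1.1424$)
$\frac{1}{W{\left(P{\left(-9,-8 \right)} \right)} + b} = \frac{1}{\left(- \frac{4}{9}\right) \left(-8\right) \left(2 - 8\right) + \frac{36479}{31932}} = \frac{1}{\left(- \frac{4}{9}\right) \left(-8\right) \left(-6\right) + \frac{36479}{31932}} = \frac{1}{- \frac{64}{3} + \frac{36479}{31932}} = \frac{1}{- \frac{644737}{31932}} = - \frac{31932}{644737}$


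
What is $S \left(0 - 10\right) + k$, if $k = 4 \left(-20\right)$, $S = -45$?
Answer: $370$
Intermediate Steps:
$k = -80$
$S \left(0 - 10\right) + k = - 45 \left(0 - 10\right) - 80 = \left(-45\right) \left(-10\right) - 80 = 450 - 80 = 370$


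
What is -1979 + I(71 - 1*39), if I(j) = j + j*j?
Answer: -923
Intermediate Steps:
I(j) = j + j**2
-1979 + I(71 - 1*39) = -1979 + (71 - 1*39)*(1 + (71 - 1*39)) = -1979 + (71 - 39)*(1 + (71 - 39)) = -1979 + 32*(1 + 32) = -1979 + 32*33 = -1979 + 1056 = -923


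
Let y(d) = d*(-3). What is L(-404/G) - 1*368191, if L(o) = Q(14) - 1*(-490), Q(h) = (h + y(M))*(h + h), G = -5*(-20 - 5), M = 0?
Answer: -367309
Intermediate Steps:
y(d) = -3*d
G = 125 (G = -5*(-25) = 125)
Q(h) = 2*h² (Q(h) = (h - 3*0)*(h + h) = (h + 0)*(2*h) = h*(2*h) = 2*h²)
L(o) = 882 (L(o) = 2*14² - 1*(-490) = 2*196 + 490 = 392 + 490 = 882)
L(-404/G) - 1*368191 = 882 - 1*368191 = 882 - 368191 = -367309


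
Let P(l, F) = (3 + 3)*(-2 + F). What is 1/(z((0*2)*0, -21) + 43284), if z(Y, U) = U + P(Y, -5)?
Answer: 1/43221 ≈ 2.3137e-5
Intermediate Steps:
P(l, F) = -12 + 6*F (P(l, F) = 6*(-2 + F) = -12 + 6*F)
z(Y, U) = -42 + U (z(Y, U) = U + (-12 + 6*(-5)) = U + (-12 - 30) = U - 42 = -42 + U)
1/(z((0*2)*0, -21) + 43284) = 1/((-42 - 21) + 43284) = 1/(-63 + 43284) = 1/43221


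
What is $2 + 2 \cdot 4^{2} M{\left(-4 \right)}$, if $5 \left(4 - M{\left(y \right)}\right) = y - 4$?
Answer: $\frac{906}{5} \approx 181.2$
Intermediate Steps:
$M{\left(y \right)} = \frac{24}{5} - \frac{y}{5}$ ($M{\left(y \right)} = 4 - \frac{y - 4}{5} = 4 - \frac{-4 + y}{5} = 4 - \left(- \frac{4}{5} + \frac{y}{5}\right) = \frac{24}{5} - \frac{y}{5}$)
$2 + 2 \cdot 4^{2} M{\left(-4 \right)} = 2 + 2 \cdot 4^{2} \left(\frac{24}{5} - - \frac{4}{5}\right) = 2 + 2 \cdot 16 \left(\frac{24}{5} + \frac{4}{5}\right) = 2 + 32 \cdot \frac{28}{5} = 2 + \frac{896}{5} = \frac{906}{5}$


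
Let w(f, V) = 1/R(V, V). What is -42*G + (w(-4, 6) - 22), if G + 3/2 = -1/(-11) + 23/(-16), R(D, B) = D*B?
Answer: 77287/792 ≈ 97.585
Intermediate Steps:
R(D, B) = B*D
w(f, V) = V⁻² (w(f, V) = 1/(V*V) = 1/(V²) = V⁻²)
G = -501/176 (G = -3/2 + (-1/(-11) + 23/(-16)) = -3/2 + (-1*(-1/11) + 23*(-1/16)) = -3/2 + (1/11 - 23/16) = -3/2 - 237/176 = -501/176 ≈ -2.8466)
-42*G + (w(-4, 6) - 22) = -42*(-501/176) + (6⁻² - 22) = 10521/88 + (1/36 - 22) = 10521/88 - 791/36 = 77287/792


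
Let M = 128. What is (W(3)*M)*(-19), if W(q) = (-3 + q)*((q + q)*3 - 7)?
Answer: 0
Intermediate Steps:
W(q) = (-7 + 6*q)*(-3 + q) (W(q) = (-3 + q)*((2*q)*3 - 7) = (-3 + q)*(6*q - 7) = (-3 + q)*(-7 + 6*q) = (-7 + 6*q)*(-3 + q))
(W(3)*M)*(-19) = ((21 - 25*3 + 6*3²)*128)*(-19) = ((21 - 75 + 6*9)*128)*(-19) = ((21 - 75 + 54)*128)*(-19) = (0*128)*(-19) = 0*(-19) = 0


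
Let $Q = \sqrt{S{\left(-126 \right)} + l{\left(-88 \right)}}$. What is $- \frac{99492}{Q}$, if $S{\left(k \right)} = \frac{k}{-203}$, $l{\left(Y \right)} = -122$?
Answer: $\frac{24873 i \sqrt{1595}}{110} \approx 9030.6 i$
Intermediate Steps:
$S{\left(k \right)} = - \frac{k}{203}$ ($S{\left(k \right)} = k \left(- \frac{1}{203}\right) = - \frac{k}{203}$)
$Q = \frac{8 i \sqrt{1595}}{29}$ ($Q = \sqrt{\left(- \frac{1}{203}\right) \left(-126\right) - 122} = \sqrt{\frac{18}{29} - 122} = \sqrt{- \frac{3520}{29}} = \frac{8 i \sqrt{1595}}{29} \approx 11.017 i$)
$- \frac{99492}{Q} = - \frac{99492}{\frac{8}{29} i \sqrt{1595}} = - 99492 \left(- \frac{i \sqrt{1595}}{440}\right) = \frac{24873 i \sqrt{1595}}{110}$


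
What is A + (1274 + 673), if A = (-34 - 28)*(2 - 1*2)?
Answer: 1947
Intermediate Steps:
A = 0 (A = -62*(2 - 2) = -62*0 = 0)
A + (1274 + 673) = 0 + (1274 + 673) = 0 + 1947 = 1947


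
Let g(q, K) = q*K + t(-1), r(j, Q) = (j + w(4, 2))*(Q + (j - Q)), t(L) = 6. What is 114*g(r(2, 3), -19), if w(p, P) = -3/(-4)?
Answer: -11229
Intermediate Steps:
w(p, P) = ¾ (w(p, P) = -3*(-¼) = ¾)
r(j, Q) = j*(¾ + j) (r(j, Q) = (j + ¾)*(Q + (j - Q)) = (¾ + j)*j = j*(¾ + j))
g(q, K) = 6 + K*q (g(q, K) = q*K + 6 = K*q + 6 = 6 + K*q)
114*g(r(2, 3), -19) = 114*(6 - 19*2*(3 + 4*2)/4) = 114*(6 - 19*2*(3 + 8)/4) = 114*(6 - 19*2*11/4) = 114*(6 - 19*11/2) = 114*(6 - 209/2) = 114*(-197/2) = -11229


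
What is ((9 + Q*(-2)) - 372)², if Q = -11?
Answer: 116281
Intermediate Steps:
((9 + Q*(-2)) - 372)² = ((9 - 11*(-2)) - 372)² = ((9 + 22) - 372)² = (31 - 372)² = (-341)² = 116281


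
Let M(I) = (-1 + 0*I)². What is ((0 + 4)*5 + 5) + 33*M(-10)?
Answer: 58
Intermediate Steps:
M(I) = 1 (M(I) = (-1 + 0)² = (-1)² = 1)
((0 + 4)*5 + 5) + 33*M(-10) = ((0 + 4)*5 + 5) + 33*1 = (4*5 + 5) + 33 = (20 + 5) + 33 = 25 + 33 = 58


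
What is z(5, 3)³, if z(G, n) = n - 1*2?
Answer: 1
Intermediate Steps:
z(G, n) = -2 + n (z(G, n) = n - 2 = -2 + n)
z(5, 3)³ = (-2 + 3)³ = 1³ = 1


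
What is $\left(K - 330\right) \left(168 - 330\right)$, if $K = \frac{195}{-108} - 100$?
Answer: $\frac{139905}{2} \approx 69953.0$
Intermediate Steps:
$K = - \frac{3665}{36}$ ($K = 195 \left(- \frac{1}{108}\right) - 100 = - \frac{65}{36} - 100 = - \frac{3665}{36} \approx -101.81$)
$\left(K - 330\right) \left(168 - 330\right) = \left(- \frac{3665}{36} - 330\right) \left(168 - 330\right) = \left(- \frac{15545}{36}\right) \left(-162\right) = \frac{139905}{2}$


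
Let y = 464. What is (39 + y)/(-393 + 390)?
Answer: -503/3 ≈ -167.67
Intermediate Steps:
(39 + y)/(-393 + 390) = (39 + 464)/(-393 + 390) = 503/(-3) = 503*(-⅓) = -503/3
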